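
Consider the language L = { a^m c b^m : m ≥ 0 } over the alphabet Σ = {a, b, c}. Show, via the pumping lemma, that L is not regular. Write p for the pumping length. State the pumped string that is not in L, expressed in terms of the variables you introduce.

Assume L is regular. Let p be the pumping length given by the pumping lemma.
Take w = a^p c b^p ∈ L with |w| = 2p+1 ≥ p.
Write w = xyz as guaranteed by the lemma, with |xy| ≤ p and y is nonempty.
Since the first p symbols of w are all a's and |xy| ≤ p, y lies entirely in the leading a-block: y = a^k for some k with 1 ≤ k ≤ p.
Pump with i = 2: xy^2z = a^{p+k} c b^p, which would require p+k = p. But k ≥ 1, so xy^2z ∉ L.
This contradicts the pumping lemma, so L is not regular.

a^{p+k} c b^p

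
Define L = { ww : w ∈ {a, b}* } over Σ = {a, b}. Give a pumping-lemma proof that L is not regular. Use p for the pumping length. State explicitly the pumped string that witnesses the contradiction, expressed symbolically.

Toward a contradiction, assume L is regular with pumping length p.
Take w = a^p b^p a^p b^p = uu where u = a^pb^p; then w ∈ L and |w| = 4p ≥ p.
By the pumping lemma, w = xyz with |xy| ≤ p and |y| ≥ 1.
Because |xy| ≤ p and w begins with p copies of a, we have y = a^k with 1 ≤ k ≤ p.
Pump with i = 2: xy^2z = a^{p+k} b^p a^p b^p, of length 4p+k. Suppose this equals vv. The string starts with a and ends with b, so v does too; thus the boundary between the two copies of v is a b→a transition. There is exactly one such transition, at position 2p+k, so |v| = 2p+k and |vv| = 4p+2k ≠ 4p+k since k ≥ 1. So xy^2z ∉ L.
This is a contradiction; hence L is not regular.

a^{p+k} b^p a^p b^p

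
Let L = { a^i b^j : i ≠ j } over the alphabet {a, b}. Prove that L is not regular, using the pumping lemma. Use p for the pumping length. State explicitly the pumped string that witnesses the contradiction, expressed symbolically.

a^{p+p!} b^{p+p!}

Suppose for contradiction that L is regular, and let p be the pumping length.
Choose w = a^p b^{p+p!}. Since p ≠ p+p!, w ∈ L; and |w| ≥ p.
Write w = xyz as guaranteed by the lemma, with |xy| ≤ p and |y| > 0.
Since the first p symbols of w are all a's and |xy| ≤ p, y lies entirely in the leading a-block: y = a^k for some k with 1 ≤ k ≤ p.
Since 1 ≤ k ≤ p, k divides p!; set t = 1 + p!/k. Then xy^t z has p + (p!/k)·k = p + p! copies of a. Now the a-count equals the b-count, so i ≠ j fails. So xy^t z = a^{p+p!} b^{p+p!} ∉ L.
This is a contradiction; hence L is not regular.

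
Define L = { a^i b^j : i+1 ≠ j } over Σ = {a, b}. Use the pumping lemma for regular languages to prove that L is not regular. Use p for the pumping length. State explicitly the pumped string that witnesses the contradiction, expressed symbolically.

Toward a contradiction, assume L is regular with pumping length p.
Choose w = a^p b^{p+p!+1}. Since p ≠ (p+p!+1)-1 = p+p!, w ∈ L; and |w| ≥ p.
The pumping lemma gives a decomposition w = xyz where |xy| ≤ p and y is nonempty.
Because |xy| ≤ p and w begins with p copies of a, we have y = a^k with 1 ≤ k ≤ p.
Since 1 ≤ k ≤ p, k divides p!; set t = 1 + p!/k. Then xy^t z has p + (p!/k)·k = p + p! copies of a. Now the a-count is p+p! and (b-count)-1 = (p+p!+1)-1 = p+p!, so i+1 ≠ j fails. So xy^t z = a^{p+p!} b^{p+p!+1} ∉ L.
Contradiction. Therefore L is not regular.

a^{p+p!} b^{p+p!+1}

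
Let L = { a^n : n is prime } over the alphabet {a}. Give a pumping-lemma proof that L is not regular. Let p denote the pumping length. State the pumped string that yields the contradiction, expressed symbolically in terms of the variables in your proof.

Suppose for contradiction that L is regular, and let p be the pumping length.
Let q be a prime with q ≥ p+2 (infinitely many primes exist), and take w = a^q ∈ L with |w| = q ≥ p.
By the pumping lemma, w = xyz with |xy| ≤ p and |y| > 0.
Then y = a^k for some k with 1 ≤ k ≤ p.
Since 1 ≤ k ≤ p, |xz| = q-k. Pump with i = q+1: |xy^{q+1}z| = (q-k)+(q+1)k = q+qk = q(1+k), which is composite (both factors ≥ 2). So xy^{q+1}z = a^{q(1+k)} ∉ L.
Contradiction. Therefore L is not regular.

a^{q(1+k)}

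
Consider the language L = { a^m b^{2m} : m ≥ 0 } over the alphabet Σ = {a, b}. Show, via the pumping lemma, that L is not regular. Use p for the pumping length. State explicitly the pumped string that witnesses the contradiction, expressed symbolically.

Suppose for contradiction that L is regular, and let p be the pumping length.
Choose w = a^p b^{2p}, which is in L with |w| = 3p ≥ p.
The pumping lemma gives a decomposition w = xyz where |xy| ≤ p and |y| ≥ 1.
Because |xy| ≤ p and w begins with p copies of a, we have y = a^k with 1 ≤ k ≤ p.
Pump with i = 2: xy^2z = a^{p+k} b^{2p}. For this to lie in L we would need 2p = 2(p+k), which forces k = 0. But k ≥ 1, so xy^2z ∉ L.
This contradicts the pumping lemma, so L is not regular.

a^{p+k} b^{2p}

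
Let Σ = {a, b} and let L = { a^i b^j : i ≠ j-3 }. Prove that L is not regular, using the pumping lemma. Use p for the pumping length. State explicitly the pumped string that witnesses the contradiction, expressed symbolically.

a^{p+p!} b^{p+p!+3}

Toward a contradiction, assume L is regular with pumping length p.
Choose w = a^p b^{p+p!+3}. Since p ≠ (p+p!+3)-3 = p+p!, w ∈ L; and |w| ≥ p.
By the pumping lemma, w = xyz with |xy| ≤ p and |y| > 0.
The first p characters of w are a's, so xy (and hence y) consists only of a's. Write y = a^k, 1 ≤ k ≤ p.
Since 1 ≤ k ≤ p, k divides p!; set t = 1 + p!/k. Then xy^t z has p + (p!/k)·k = p + p! copies of a. Now the a-count is p+p! and (b-count)-3 = (p+p!+3)-3 = p+p!, so i ≠ j-3 fails. So xy^t z = a^{p+p!} b^{p+p!+3} ∉ L.
This is a contradiction; hence L is not regular.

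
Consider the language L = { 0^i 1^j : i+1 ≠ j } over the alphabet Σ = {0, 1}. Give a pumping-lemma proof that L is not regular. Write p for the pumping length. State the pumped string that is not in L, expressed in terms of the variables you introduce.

Assume L is regular; let p be its pumping constant.
Choose w = 0^p 1^{p+p!+1}. Since p ≠ (p+p!+1)-1 = p+p!, w ∈ L; and |w| ≥ p.
Write w = xyz as guaranteed by the lemma, with |xy| ≤ p and y is nonempty.
The first p characters of w are 0's, so xy (and hence y) consists only of 0's. Write y = 0^k, 1 ≤ k ≤ p.
Since 1 ≤ k ≤ p, k divides p!; set t = 1 + p!/k. Then xy^t z has p + (p!/k)·k = p + p! copies of 0. Now the 0-count is p+p! and (1-count)-1 = (p+p!+1)-1 = p+p!, so i+1 ≠ j fails. So xy^t z = 0^{p+p!} 1^{p+p!+1} ∉ L.
Contradiction. Therefore L is not regular.

0^{p+p!} 1^{p+p!+1}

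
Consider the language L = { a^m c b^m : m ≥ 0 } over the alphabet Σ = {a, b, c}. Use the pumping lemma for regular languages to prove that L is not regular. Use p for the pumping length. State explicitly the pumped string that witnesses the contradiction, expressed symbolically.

a^{p+k} c b^p

Assume L is regular. Let p be the pumping length given by the pumping lemma.
Take w = a^p c b^p ∈ L with |w| = 2p+1 ≥ p.
By the pumping lemma, w = xyz with |xy| ≤ p and |y| ≥ 1.
Since the first p symbols of w are all a's and |xy| ≤ p, y lies entirely in the leading a-block: y = a^k for some k with 1 ≤ k ≤ p.
Pump with i = 2: xy^2z = a^{p+k} c b^p, which would require p+k = p. But k ≥ 1, so xy^2z ∉ L.
This is a contradiction; hence L is not regular.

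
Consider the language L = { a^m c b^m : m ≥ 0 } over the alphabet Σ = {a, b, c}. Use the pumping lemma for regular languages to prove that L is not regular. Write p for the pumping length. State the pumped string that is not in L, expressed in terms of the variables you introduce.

a^{p+k} c b^p

Suppose for contradiction that L is regular, and let p be the pumping length.
Take w = a^p c b^p ∈ L with |w| = 2p+1 ≥ p.
By the pumping lemma, w = xyz with |xy| ≤ p and |y| ≥ 1.
Because |xy| ≤ p and w begins with p copies of a, we have y = a^k with 1 ≤ k ≤ p.
Pump with i = 2: xy^2z = a^{p+k} c b^p, which would require p+k = p. But k ≥ 1, so xy^2z ∉ L.
This is a contradiction; hence L is not regular.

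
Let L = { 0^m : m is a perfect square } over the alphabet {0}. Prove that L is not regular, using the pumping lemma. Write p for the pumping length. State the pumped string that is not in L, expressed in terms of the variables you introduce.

Suppose for contradiction that L is regular, and let p be the pumping length.
Take w = 0^{p²} ∈ L with |w| = p² ≥ p.
Write w = xyz as guaranteed by the lemma, with |xy| ≤ p and |y| ≥ 1.
Then y = 0^k for some k with 1 ≤ k ≤ p.
Pump with i = 2: xy^2z = 0^{p²+k}. Since 1 ≤ k ≤ p, p² < p²+k ≤ p²+p < (p+1)², so p²+k lies strictly between consecutive squares and is not a perfect square. So xy^2z ∉ L.
This contradicts the pumping lemma, so L is not regular.

0^{p²+k}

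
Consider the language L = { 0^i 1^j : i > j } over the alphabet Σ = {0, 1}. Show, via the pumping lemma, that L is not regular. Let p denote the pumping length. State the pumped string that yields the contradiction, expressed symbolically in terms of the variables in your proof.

Suppose for contradiction that L is regular, and let p be the pumping length.
Choose w = 0^{p+1} 1^p ∈ L, with |w| = 2p+1 ≥ p.
Write w = xyz as guaranteed by the lemma, with |xy| ≤ p and |y| ≥ 1.
Because |xy| ≤ p and w begins with p copies of 0, we have y = 0^k with 1 ≤ k ≤ p.
Consider xy^0z = xz = 0^{p+1-k} 1^p. Since k ≥ 1, the 0-count p+1-k is at most p, so i > j fails; thus xz ∉ L.
This contradicts the pumping lemma, so L is not regular.

0^{p+1-k} 1^p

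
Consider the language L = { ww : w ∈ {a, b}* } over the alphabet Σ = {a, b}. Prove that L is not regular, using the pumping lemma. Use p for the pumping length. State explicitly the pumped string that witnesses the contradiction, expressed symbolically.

Assume L is regular. Let p be the pumping length given by the pumping lemma.
Take w = a^p b^p a^p b^p = uu where u = a^pb^p; then w ∈ L and |w| = 4p ≥ p.
By the pumping lemma, w = xyz with |xy| ≤ p and y is nonempty.
The first p characters of w are a's, so xy (and hence y) consists only of a's. Write y = a^k, 1 ≤ k ≤ p.
Pump with i = 2: xy^2z = a^{p+k} b^p a^p b^p, of length 4p+k. Suppose this equals vv. The string starts with a and ends with b, so v does too; thus the boundary between the two copies of v is a b→a transition. There is exactly one such transition, at position 2p+k, so |v| = 2p+k and |vv| = 4p+2k ≠ 4p+k since k ≥ 1. So xy^2z ∉ L.
Contradiction. Therefore L is not regular.

a^{p+k} b^p a^p b^p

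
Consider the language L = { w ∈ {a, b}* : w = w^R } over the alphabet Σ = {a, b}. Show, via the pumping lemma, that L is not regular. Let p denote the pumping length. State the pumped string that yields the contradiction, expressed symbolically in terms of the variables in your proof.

a^{p+k} b a^p

Toward a contradiction, assume L is regular with pumping length p.
Take w = a^p b a^p, a palindrome of length 2p+1 ≥ p.
By the pumping lemma, w = xyz with |xy| ≤ p and y is nonempty.
Since the first p symbols of w are all a's and |xy| ≤ p, y lies entirely in the leading a-block: y = a^k for some k with 1 ≤ k ≤ p.
Pump with i = 2: xy^2z = a^{p+k} b a^p. Its reverse is a^p b a^{p+k}, which differs from xy^2z since k ≥ 1. So xy^2z is not a palindrome and xy^2z ∉ L.
This is a contradiction; hence L is not regular.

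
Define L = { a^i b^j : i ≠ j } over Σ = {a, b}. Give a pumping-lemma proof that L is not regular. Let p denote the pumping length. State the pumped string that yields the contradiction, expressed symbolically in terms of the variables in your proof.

Suppose for contradiction that L is regular, and let p be the pumping length.
Choose w = a^p b^{p+p!}. Since p ≠ p+p!, w ∈ L; and |w| ≥ p.
By the pumping lemma, w = xyz with |xy| ≤ p and y is nonempty.
Because |xy| ≤ p and w begins with p copies of a, we have y = a^k with 1 ≤ k ≤ p.
Since 1 ≤ k ≤ p, k divides p!; set t = 1 + p!/k. Then xy^t z has p + (p!/k)·k = p + p! copies of a. Now the a-count equals the b-count, so i ≠ j fails. So xy^t z = a^{p+p!} b^{p+p!} ∉ L.
This is a contradiction; hence L is not regular.

a^{p+p!} b^{p+p!}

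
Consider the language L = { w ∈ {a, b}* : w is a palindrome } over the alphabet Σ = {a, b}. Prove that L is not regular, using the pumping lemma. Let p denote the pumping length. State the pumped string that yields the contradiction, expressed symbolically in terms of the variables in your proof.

a^{p+k} b a^p

Suppose for contradiction that L is regular, and let p be the pumping length.
Take w = a^p b a^p, a palindrome of length 2p+1 ≥ p.
By the pumping lemma, w = xyz with |xy| ≤ p and |y| ≥ 1.
Since the first p symbols of w are all a's and |xy| ≤ p, y lies entirely in the leading a-block: y = a^k for some k with 1 ≤ k ≤ p.
Pump with i = 2: xy^2z = a^{p+k} b a^p. Its reverse is a^p b a^{p+k}, which differs from xy^2z since k ≥ 1. So xy^2z is not a palindrome and xy^2z ∉ L.
Contradiction. Therefore L is not regular.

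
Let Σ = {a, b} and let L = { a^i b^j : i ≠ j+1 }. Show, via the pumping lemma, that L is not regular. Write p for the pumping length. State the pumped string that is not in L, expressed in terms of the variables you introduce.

Assume L is regular; let p be its pumping constant.
Choose w = a^p b^{p+p!-1}. Since p ≠ (p+p!-1)+1 = p+p!, w ∈ L; and |w| ≥ p.
Write w = xyz as guaranteed by the lemma, with |xy| ≤ p and |y| ≥ 1.
Because |xy| ≤ p and w begins with p copies of a, we have y = a^k with 1 ≤ k ≤ p.
Since 1 ≤ k ≤ p, k divides p!; set t = 1 + p!/k. Then xy^t z has p + (p!/k)·k = p + p! copies of a. Now the a-count is p+p! and (b-count)+1 = (p+p!-1)+1 = p+p!, so i ≠ j+1 fails. So xy^t z = a^{p+p!} b^{p+p!-1} ∉ L.
This contradicts the pumping lemma, so L is not regular.

a^{p+p!} b^{p+p!-1}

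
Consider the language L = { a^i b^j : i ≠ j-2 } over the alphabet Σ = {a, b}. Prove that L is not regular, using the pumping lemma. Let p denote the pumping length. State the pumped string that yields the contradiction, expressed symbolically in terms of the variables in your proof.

a^{p+p!} b^{p+p!+2}

Toward a contradiction, assume L is regular with pumping length p.
Choose w = a^p b^{p+p!+2}. Since p ≠ (p+p!+2)-2 = p+p!, w ∈ L; and |w| ≥ p.
By the pumping lemma, w = xyz with |xy| ≤ p and y is nonempty.
Since the first p symbols of w are all a's and |xy| ≤ p, y lies entirely in the leading a-block: y = a^k for some k with 1 ≤ k ≤ p.
Since 1 ≤ k ≤ p, k divides p!; set t = 1 + p!/k. Then xy^t z has p + (p!/k)·k = p + p! copies of a. Now the a-count is p+p! and (b-count)-2 = (p+p!+2)-2 = p+p!, so i ≠ j-2 fails. So xy^t z = a^{p+p!} b^{p+p!+2} ∉ L.
Contradiction. Therefore L is not regular.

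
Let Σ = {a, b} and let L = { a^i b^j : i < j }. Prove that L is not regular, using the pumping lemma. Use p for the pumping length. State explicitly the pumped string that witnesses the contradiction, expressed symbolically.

Suppose for contradiction that L is regular, and let p be the pumping length.
Choose w = a^p b^{p+1} ∈ L, with |w| = 2p+1 ≥ p.
The pumping lemma gives a decomposition w = xyz where |xy| ≤ p and y is nonempty.
The first p characters of w are a's, so xy (and hence y) consists only of a's. Write y = a^k, 1 ≤ k ≤ p.
Consider xy^2z = a^{p+k} b^{p+1}. Since k ≥ 1, the a-count p+k is at least p+1, so i < j fails; thus xy^2z ∉ L.
Contradiction. Therefore L is not regular.

a^{p+k} b^{p+1}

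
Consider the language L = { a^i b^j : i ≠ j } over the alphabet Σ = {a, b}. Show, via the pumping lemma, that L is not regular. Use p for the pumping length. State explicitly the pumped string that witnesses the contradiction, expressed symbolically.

Assume L is regular; let p be its pumping constant.
Choose w = a^p b^{p+p!}. Since p ≠ p+p!, w ∈ L; and |w| ≥ p.
Write w = xyz as guaranteed by the lemma, with |xy| ≤ p and y is nonempty.
Because |xy| ≤ p and w begins with p copies of a, we have y = a^k with 1 ≤ k ≤ p.
Since 1 ≤ k ≤ p, k divides p!; set t = 1 + p!/k. Then xy^t z has p + (p!/k)·k = p + p! copies of a. Now the a-count equals the b-count, so i ≠ j fails. So xy^t z = a^{p+p!} b^{p+p!} ∉ L.
This is a contradiction; hence L is not regular.

a^{p+p!} b^{p+p!}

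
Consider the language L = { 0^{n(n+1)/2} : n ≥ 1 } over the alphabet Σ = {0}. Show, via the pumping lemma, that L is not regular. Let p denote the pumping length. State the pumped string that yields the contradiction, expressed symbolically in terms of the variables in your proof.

0^{p(p+1)/2+k}

Assume L is regular. Let p be the pumping length given by the pumping lemma.
Take w = 0^{p(p+1)/2} ∈ L with |w| = p(p+1)/2 ≥ p.
By the pumping lemma, w = xyz with |xy| ≤ p and |y| ≥ 1.
Then y = 0^k for some k with 1 ≤ k ≤ p.
Pump with i = 2: xy^2z = 0^{p(p+1)/2+k}. Since 1 ≤ k ≤ p, p(p+1)/2 < p(p+1)/2+k ≤ p(p+1)/2+p < (p+1)(p+2)/2, so p(p+1)/2+k is strictly between consecutive triangular numbers. So xy^2z ∉ L.
This is a contradiction; hence L is not regular.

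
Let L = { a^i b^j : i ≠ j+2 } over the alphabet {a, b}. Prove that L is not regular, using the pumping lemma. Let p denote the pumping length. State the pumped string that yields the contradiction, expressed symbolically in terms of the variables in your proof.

a^{p+p!} b^{p+p!-2}

Suppose for contradiction that L is regular, and let p be the pumping length.
Choose w = a^p b^{p+p!-2}. Since p ≠ (p+p!-2)+2 = p+p!, w ∈ L; and |w| ≥ p.
By the pumping lemma, w = xyz with |xy| ≤ p and y is nonempty.
Because |xy| ≤ p and w begins with p copies of a, we have y = a^k with 1 ≤ k ≤ p.
Since 1 ≤ k ≤ p, k divides p!; set t = 1 + p!/k. Then xy^t z has p + (p!/k)·k = p + p! copies of a. Now the a-count is p+p! and (b-count)+2 = (p+p!-2)+2 = p+p!, so i ≠ j+2 fails. So xy^t z = a^{p+p!} b^{p+p!-2} ∉ L.
This is a contradiction; hence L is not regular.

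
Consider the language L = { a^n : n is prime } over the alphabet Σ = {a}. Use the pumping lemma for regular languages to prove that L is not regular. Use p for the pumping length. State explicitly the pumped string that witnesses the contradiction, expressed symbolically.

a^{q(1+k)}

Assume L is regular. Let p be the pumping length given by the pumping lemma.
Let q be a prime with q ≥ p+2 (infinitely many primes exist), and take w = a^q ∈ L with |w| = q ≥ p.
The pumping lemma gives a decomposition w = xyz where |xy| ≤ p and |y| > 0.
Then y = a^k for some k with 1 ≤ k ≤ p.
Since 1 ≤ k ≤ p, |xz| = q-k. Pump with i = q+1: |xy^{q+1}z| = (q-k)+(q+1)k = q+qk = q(1+k), which is composite (both factors ≥ 2). So xy^{q+1}z = a^{q(1+k)} ∉ L.
This contradicts the pumping lemma, so L is not regular.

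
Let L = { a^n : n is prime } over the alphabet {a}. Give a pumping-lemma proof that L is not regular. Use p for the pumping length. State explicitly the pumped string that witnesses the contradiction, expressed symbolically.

Assume L is regular. Let p be the pumping length given by the pumping lemma.
Let q be a prime with q ≥ p+2 (infinitely many primes exist), and take w = a^q ∈ L with |w| = q ≥ p.
The pumping lemma gives a decomposition w = xyz where |xy| ≤ p and |y| ≥ 1.
Then y = a^k for some k with 1 ≤ k ≤ p.
Since 1 ≤ k ≤ p, |xz| = q-k. Pump with i = q+1: |xy^{q+1}z| = (q-k)+(q+1)k = q+qk = q(1+k), which is composite (both factors ≥ 2). So xy^{q+1}z = a^{q(1+k)} ∉ L.
Contradiction. Therefore L is not regular.

a^{q(1+k)}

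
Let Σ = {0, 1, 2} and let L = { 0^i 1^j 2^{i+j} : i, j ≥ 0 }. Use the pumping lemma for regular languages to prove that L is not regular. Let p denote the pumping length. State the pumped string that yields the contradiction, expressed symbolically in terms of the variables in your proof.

0^{p+k} 1^p 2^{2p}

Toward a contradiction, assume L is regular with pumping length p.
Take w = 0^p 1^p 2^{2p} ∈ L (with i=j=p, i+j=2p), |w| = 4p ≥ p.
Write w = xyz as guaranteed by the lemma, with |xy| ≤ p and |y| > 0.
Since the first p symbols of w are all 0's and |xy| ≤ p, y lies entirely in the leading 0-block: y = 0^k for some k with 1 ≤ k ≤ p.
Consider xy^2z = 0^{p+k} 1^p 2^{2p}. Now the 0- and 1-counts sum to 2p+k, but the 2-count is 2p ≠ 2p+k. So xy^2z ∉ L.
This is a contradiction; hence L is not regular.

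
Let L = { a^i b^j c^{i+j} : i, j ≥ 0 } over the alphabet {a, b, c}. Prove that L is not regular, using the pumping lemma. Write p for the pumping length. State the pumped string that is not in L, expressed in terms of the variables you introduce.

a^{p+k} b^p c^{2p}

Assume L is regular; let p be its pumping constant.
Take w = a^p b^p c^{2p} ∈ L (with i=j=p, i+j=2p), |w| = 4p ≥ p.
By the pumping lemma, w = xyz with |xy| ≤ p and |y| ≥ 1.
The first p characters of w are a's, so xy (and hence y) consists only of a's. Write y = a^k, 1 ≤ k ≤ p.
Consider xy^2z = a^{p+k} b^p c^{2p}. Now the a- and b-counts sum to 2p+k, but the c-count is 2p ≠ 2p+k. So xy^2z ∉ L.
Contradiction. Therefore L is not regular.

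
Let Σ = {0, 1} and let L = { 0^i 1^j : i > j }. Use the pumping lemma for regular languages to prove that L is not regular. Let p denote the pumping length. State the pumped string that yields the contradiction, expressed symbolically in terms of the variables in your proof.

Toward a contradiction, assume L is regular with pumping length p.
Choose w = 0^{p+1} 1^p ∈ L, with |w| = 2p+1 ≥ p.
The pumping lemma gives a decomposition w = xyz where |xy| ≤ p and |y| > 0.
The first p characters of w are 0's, so xy (and hence y) consists only of 0's. Write y = 0^k, 1 ≤ k ≤ p.
Consider xy^0z = xz = 0^{p+1-k} 1^p. Since k ≥ 1, the 0-count p+1-k is at most p, so i > j fails; thus xz ∉ L.
Contradiction. Therefore L is not regular.

0^{p+1-k} 1^p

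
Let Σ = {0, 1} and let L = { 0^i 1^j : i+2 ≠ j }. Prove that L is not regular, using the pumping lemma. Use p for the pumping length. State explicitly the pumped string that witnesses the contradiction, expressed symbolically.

0^{p+p!} 1^{p+p!+2}

Toward a contradiction, assume L is regular with pumping length p.
Choose w = 0^p 1^{p+p!+2}. Since p ≠ (p+p!+2)-2 = p+p!, w ∈ L; and |w| ≥ p.
Write w = xyz as guaranteed by the lemma, with |xy| ≤ p and y is nonempty.
Because |xy| ≤ p and w begins with p copies of 0, we have y = 0^k with 1 ≤ k ≤ p.
Since 1 ≤ k ≤ p, k divides p!; set t = 1 + p!/k. Then xy^t z has p + (p!/k)·k = p + p! copies of 0. Now the 0-count is p+p! and (1-count)-2 = (p+p!+2)-2 = p+p!, so i+2 ≠ j fails. So xy^t z = 0^{p+p!} 1^{p+p!+2} ∉ L.
This contradicts the pumping lemma, so L is not regular.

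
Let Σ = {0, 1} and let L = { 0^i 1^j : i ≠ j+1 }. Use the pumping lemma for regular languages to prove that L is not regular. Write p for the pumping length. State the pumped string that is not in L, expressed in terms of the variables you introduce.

Suppose for contradiction that L is regular, and let p be the pumping length.
Choose w = 0^p 1^{p+p!-1}. Since p ≠ (p+p!-1)+1 = p+p!, w ∈ L; and |w| ≥ p.
The pumping lemma gives a decomposition w = xyz where |xy| ≤ p and y is nonempty.
Since the first p symbols of w are all 0's and |xy| ≤ p, y lies entirely in the leading 0-block: y = 0^k for some k with 1 ≤ k ≤ p.
Since 1 ≤ k ≤ p, k divides p!; set t = 1 + p!/k. Then xy^t z has p + (p!/k)·k = p + p! copies of 0. Now the 0-count is p+p! and (1-count)+1 = (p+p!-1)+1 = p+p!, so i ≠ j+1 fails. So xy^t z = 0^{p+p!} 1^{p+p!-1} ∉ L.
Contradiction. Therefore L is not regular.

0^{p+p!} 1^{p+p!-1}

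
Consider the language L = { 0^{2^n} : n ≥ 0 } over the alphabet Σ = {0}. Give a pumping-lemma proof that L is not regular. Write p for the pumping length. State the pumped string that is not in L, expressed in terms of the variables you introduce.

Assume L is regular; let p be its pumping constant.
Take w = 0^{2^p} ∈ L with |w| = 2^p ≥ p.
Write w = xyz as guaranteed by the lemma, with |xy| ≤ p and |y| > 0.
Then y = 0^k for some k with 1 ≤ k ≤ p.
Pump with i = 2: xy^2z = 0^{2^p+k}. Since 1 ≤ k ≤ p < 2^p, we have 2^p < 2^p+k < 2^{p+1}, so 2^p+k is not a power of 2. So xy^2z ∉ L.
Contradiction. Therefore L is not regular.

0^{2^p+k}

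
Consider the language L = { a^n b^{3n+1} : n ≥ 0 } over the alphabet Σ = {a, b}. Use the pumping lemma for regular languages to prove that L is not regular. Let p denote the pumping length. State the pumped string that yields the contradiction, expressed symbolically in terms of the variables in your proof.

Assume L is regular. Let p be the pumping length given by the pumping lemma.
Choose w = a^p b^{3p+1}, which is in L with |w| = 4p+1 ≥ p.
Write w = xyz as guaranteed by the lemma, with |xy| ≤ p and y is nonempty.
The first p characters of w are a's, so xy (and hence y) consists only of a's. Write y = a^k, 1 ≤ k ≤ p.
Pump with i = 2: xy^2z = a^{p+k} b^{3p+1}. For this to lie in L we would need 3p+1 = 3(p+k)+1, which forces k = 0. But k ≥ 1, so xy^2z ∉ L.
Contradiction. Therefore L is not regular.

a^{p+k} b^{3p+1}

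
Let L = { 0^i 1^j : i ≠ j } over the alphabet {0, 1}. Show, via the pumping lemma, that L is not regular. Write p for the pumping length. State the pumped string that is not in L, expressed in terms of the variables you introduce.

Toward a contradiction, assume L is regular with pumping length p.
Choose w = 0^p 1^{p+p!}. Since p ≠ p+p!, w ∈ L; and |w| ≥ p.
Write w = xyz as guaranteed by the lemma, with |xy| ≤ p and |y| ≥ 1.
Because |xy| ≤ p and w begins with p copies of 0, we have y = 0^k with 1 ≤ k ≤ p.
Since 1 ≤ k ≤ p, k divides p!; set t = 1 + p!/k. Then xy^t z has p + (p!/k)·k = p + p! copies of 0. Now the 0-count equals the 1-count, so i ≠ j fails. So xy^t z = 0^{p+p!} 1^{p+p!} ∉ L.
Contradiction. Therefore L is not regular.

0^{p+p!} 1^{p+p!}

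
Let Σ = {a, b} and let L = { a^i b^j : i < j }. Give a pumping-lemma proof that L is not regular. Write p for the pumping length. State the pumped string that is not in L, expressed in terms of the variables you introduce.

a^{p+k} b^{p+1}

Suppose for contradiction that L is regular, and let p be the pumping length.
Choose w = a^p b^{p+1} ∈ L, with |w| = 2p+1 ≥ p.
Write w = xyz as guaranteed by the lemma, with |xy| ≤ p and |y| > 0.
Since the first p symbols of w are all a's and |xy| ≤ p, y lies entirely in the leading a-block: y = a^k for some k with 1 ≤ k ≤ p.
Consider xy^2z = a^{p+k} b^{p+1}. Since k ≥ 1, the a-count p+k is at least p+1, so i < j fails; thus xy^2z ∉ L.
This is a contradiction; hence L is not regular.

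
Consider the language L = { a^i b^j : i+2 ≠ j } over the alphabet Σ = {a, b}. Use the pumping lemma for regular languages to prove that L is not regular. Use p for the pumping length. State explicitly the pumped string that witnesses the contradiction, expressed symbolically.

a^{p+p!} b^{p+p!+2}

Assume L is regular. Let p be the pumping length given by the pumping lemma.
Choose w = a^p b^{p+p!+2}. Since p ≠ (p+p!+2)-2 = p+p!, w ∈ L; and |w| ≥ p.
By the pumping lemma, w = xyz with |xy| ≤ p and y is nonempty.
Because |xy| ≤ p and w begins with p copies of a, we have y = a^k with 1 ≤ k ≤ p.
Since 1 ≤ k ≤ p, k divides p!; set t = 1 + p!/k. Then xy^t z has p + (p!/k)·k = p + p! copies of a. Now the a-count is p+p! and (b-count)-2 = (p+p!+2)-2 = p+p!, so i+2 ≠ j fails. So xy^t z = a^{p+p!} b^{p+p!+2} ∉ L.
This is a contradiction; hence L is not regular.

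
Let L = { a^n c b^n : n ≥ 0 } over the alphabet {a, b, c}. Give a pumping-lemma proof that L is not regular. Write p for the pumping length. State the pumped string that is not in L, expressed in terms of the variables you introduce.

Toward a contradiction, assume L is regular with pumping length p.
Take w = a^p c b^p ∈ L with |w| = 2p+1 ≥ p.
By the pumping lemma, w = xyz with |xy| ≤ p and |y| > 0.
Because |xy| ≤ p and w begins with p copies of a, we have y = a^k with 1 ≤ k ≤ p.
Pump with i = 2: xy^2z = a^{p+k} c b^p, which would require p+k = p. But k ≥ 1, so xy^2z ∉ L.
This contradicts the pumping lemma, so L is not regular.

a^{p+k} c b^p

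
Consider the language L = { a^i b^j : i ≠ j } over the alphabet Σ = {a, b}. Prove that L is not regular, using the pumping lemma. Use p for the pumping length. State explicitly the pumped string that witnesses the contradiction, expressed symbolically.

a^{p+p!} b^{p+p!}

Toward a contradiction, assume L is regular with pumping length p.
Choose w = a^p b^{p+p!}. Since p ≠ p+p!, w ∈ L; and |w| ≥ p.
By the pumping lemma, w = xyz with |xy| ≤ p and y is nonempty.
Because |xy| ≤ p and w begins with p copies of a, we have y = a^k with 1 ≤ k ≤ p.
Since 1 ≤ k ≤ p, k divides p!; set t = 1 + p!/k. Then xy^t z has p + (p!/k)·k = p + p! copies of a. Now the a-count equals the b-count, so i ≠ j fails. So xy^t z = a^{p+p!} b^{p+p!} ∉ L.
Contradiction. Therefore L is not regular.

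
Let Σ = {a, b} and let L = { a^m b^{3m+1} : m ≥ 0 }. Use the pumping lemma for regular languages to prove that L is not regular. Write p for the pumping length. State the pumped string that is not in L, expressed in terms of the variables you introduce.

Suppose for contradiction that L is regular, and let p be the pumping length.
Let w = a^p b^{3p+1} ∈ L; note |w| = 4p+1 ≥ p.
Write w = xyz as guaranteed by the lemma, with |xy| ≤ p and y is nonempty.
The first p characters of w are a's, so xy (and hence y) consists only of a's. Write y = a^k, 1 ≤ k ≤ p.
Pump with i = 2: xy^2z = a^{p+k} b^{3p+1}. For this to lie in L we would need 3p+1 = 3(p+k)+1, which forces k = 0. But k ≥ 1, so xy^2z ∉ L.
This is a contradiction; hence L is not regular.

a^{p+k} b^{3p+1}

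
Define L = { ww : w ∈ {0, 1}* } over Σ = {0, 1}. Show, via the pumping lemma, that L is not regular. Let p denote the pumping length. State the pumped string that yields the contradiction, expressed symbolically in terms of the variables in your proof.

0^{p+k} 1^p 0^p 1^p

Suppose for contradiction that L is regular, and let p be the pumping length.
Take w = 0^p 1^p 0^p 1^p = uu where u = 0^p1^p; then w ∈ L and |w| = 4p ≥ p.
The pumping lemma gives a decomposition w = xyz where |xy| ≤ p and y is nonempty.
Since the first p symbols of w are all 0's and |xy| ≤ p, y lies entirely in the leading 0-block: y = 0^k for some k with 1 ≤ k ≤ p.
Pump with i = 2: xy^2z = 0^{p+k} 1^p 0^p 1^p, of length 4p+k. Suppose this equals vv. The string starts with 0 and ends with 1, so v does too; thus the boundary between the two copies of v is a 1→0 transition. There is exactly one such transition, at position 2p+k, so |v| = 2p+k and |vv| = 4p+2k ≠ 4p+k since k ≥ 1. So xy^2z ∉ L.
This is a contradiction; hence L is not regular.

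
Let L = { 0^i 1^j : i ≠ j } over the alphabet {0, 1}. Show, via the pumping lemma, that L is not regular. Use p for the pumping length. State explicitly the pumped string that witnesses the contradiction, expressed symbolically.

0^{p+p!} 1^{p+p!}

Assume L is regular; let p be its pumping constant.
Choose w = 0^p 1^{p+p!}. Since p ≠ p+p!, w ∈ L; and |w| ≥ p.
The pumping lemma gives a decomposition w = xyz where |xy| ≤ p and y is nonempty.
Since the first p symbols of w are all 0's and |xy| ≤ p, y lies entirely in the leading 0-block: y = 0^k for some k with 1 ≤ k ≤ p.
Since 1 ≤ k ≤ p, k divides p!; set t = 1 + p!/k. Then xy^t z has p + (p!/k)·k = p + p! copies of 0. Now the 0-count equals the 1-count, so i ≠ j fails. So xy^t z = 0^{p+p!} 1^{p+p!} ∉ L.
This is a contradiction; hence L is not regular.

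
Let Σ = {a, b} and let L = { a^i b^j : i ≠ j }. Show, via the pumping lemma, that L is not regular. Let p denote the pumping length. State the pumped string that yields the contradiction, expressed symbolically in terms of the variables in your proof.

a^{p+p!} b^{p+p!}

Assume L is regular. Let p be the pumping length given by the pumping lemma.
Choose w = a^p b^{p+p!}. Since p ≠ p+p!, w ∈ L; and |w| ≥ p.
The pumping lemma gives a decomposition w = xyz where |xy| ≤ p and y is nonempty.
Because |xy| ≤ p and w begins with p copies of a, we have y = a^k with 1 ≤ k ≤ p.
Since 1 ≤ k ≤ p, k divides p!; set t = 1 + p!/k. Then xy^t z has p + (p!/k)·k = p + p! copies of a. Now the a-count equals the b-count, so i ≠ j fails. So xy^t z = a^{p+p!} b^{p+p!} ∉ L.
This contradicts the pumping lemma, so L is not regular.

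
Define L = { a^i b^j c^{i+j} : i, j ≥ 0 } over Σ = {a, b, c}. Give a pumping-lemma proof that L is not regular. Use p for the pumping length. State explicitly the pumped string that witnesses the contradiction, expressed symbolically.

Assume L is regular; let p be its pumping constant.
Take w = a^p b^p c^{2p} ∈ L (with i=j=p, i+j=2p), |w| = 4p ≥ p.
By the pumping lemma, w = xyz with |xy| ≤ p and |y| ≥ 1.
Because |xy| ≤ p and w begins with p copies of a, we have y = a^k with 1 ≤ k ≤ p.
Consider xy^2z = a^{p+k} b^p c^{2p}. Now the a- and b-counts sum to 2p+k, but the c-count is 2p ≠ 2p+k. So xy^2z ∉ L.
This is a contradiction; hence L is not regular.

a^{p+k} b^p c^{2p}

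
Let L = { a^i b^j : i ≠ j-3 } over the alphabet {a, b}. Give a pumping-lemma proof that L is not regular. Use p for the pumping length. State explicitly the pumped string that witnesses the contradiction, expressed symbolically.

a^{p+p!} b^{p+p!+3}

Assume L is regular; let p be its pumping constant.
Choose w = a^p b^{p+p!+3}. Since p ≠ (p+p!+3)-3 = p+p!, w ∈ L; and |w| ≥ p.
Write w = xyz as guaranteed by the lemma, with |xy| ≤ p and |y| ≥ 1.
Since the first p symbols of w are all a's and |xy| ≤ p, y lies entirely in the leading a-block: y = a^k for some k with 1 ≤ k ≤ p.
Since 1 ≤ k ≤ p, k divides p!; set t = 1 + p!/k. Then xy^t z has p + (p!/k)·k = p + p! copies of a. Now the a-count is p+p! and (b-count)-3 = (p+p!+3)-3 = p+p!, so i ≠ j-3 fails. So xy^t z = a^{p+p!} b^{p+p!+3} ∉ L.
This is a contradiction; hence L is not regular.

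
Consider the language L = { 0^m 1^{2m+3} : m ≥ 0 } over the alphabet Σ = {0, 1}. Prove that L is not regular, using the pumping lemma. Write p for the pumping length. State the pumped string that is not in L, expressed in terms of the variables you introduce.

0^{p+k} 1^{2p+3}

Toward a contradiction, assume L is regular with pumping length p.
Let w = 0^p 1^{2p+3} ∈ L; note |w| = 3p+3 ≥ p.
By the pumping lemma, w = xyz with |xy| ≤ p and y is nonempty.
The first p characters of w are 0's, so xy (and hence y) consists only of 0's. Write y = 0^k, 1 ≤ k ≤ p.
Pump with i = 2: xy^2z = 0^{p+k} 1^{2p+3}. For this to lie in L we would need 2p+3 = 2(p+k)+3, which forces k = 0. But k ≥ 1, so xy^2z ∉ L.
This is a contradiction; hence L is not regular.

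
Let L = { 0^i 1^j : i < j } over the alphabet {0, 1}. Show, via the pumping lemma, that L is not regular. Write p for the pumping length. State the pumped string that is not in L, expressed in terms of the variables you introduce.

Toward a contradiction, assume L is regular with pumping length p.
Choose w = 0^p 1^{p+1} ∈ L, with |w| = 2p+1 ≥ p.
Write w = xyz as guaranteed by the lemma, with |xy| ≤ p and y is nonempty.
Because |xy| ≤ p and w begins with p copies of 0, we have y = 0^k with 1 ≤ k ≤ p.
Consider xy^2z = 0^{p+k} 1^{p+1}. Since k ≥ 1, the 0-count p+k is at least p+1, so i < j fails; thus xy^2z ∉ L.
Contradiction. Therefore L is not regular.

0^{p+k} 1^{p+1}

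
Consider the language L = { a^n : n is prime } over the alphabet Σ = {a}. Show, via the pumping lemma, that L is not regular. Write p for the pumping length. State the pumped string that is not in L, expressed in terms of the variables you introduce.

a^{q(1+k)}

Suppose for contradiction that L is regular, and let p be the pumping length.
Let q be a prime with q ≥ p+2 (infinitely many primes exist), and take w = a^q ∈ L with |w| = q ≥ p.
By the pumping lemma, w = xyz with |xy| ≤ p and |y| ≥ 1.
Then y = a^k for some k with 1 ≤ k ≤ p.
Since 1 ≤ k ≤ p, |xz| = q-k. Pump with i = q+1: |xy^{q+1}z| = (q-k)+(q+1)k = q+qk = q(1+k), which is composite (both factors ≥ 2). So xy^{q+1}z = a^{q(1+k)} ∉ L.
Contradiction. Therefore L is not regular.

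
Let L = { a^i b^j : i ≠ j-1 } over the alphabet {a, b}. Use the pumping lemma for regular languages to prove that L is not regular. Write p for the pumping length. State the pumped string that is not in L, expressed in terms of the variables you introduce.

a^{p+p!} b^{p+p!+1}

Suppose for contradiction that L is regular, and let p be the pumping length.
Choose w = a^p b^{p+p!+1}. Since p ≠ (p+p!+1)-1 = p+p!, w ∈ L; and |w| ≥ p.
The pumping lemma gives a decomposition w = xyz where |xy| ≤ p and y is nonempty.
Since the first p symbols of w are all a's and |xy| ≤ p, y lies entirely in the leading a-block: y = a^k for some k with 1 ≤ k ≤ p.
Since 1 ≤ k ≤ p, k divides p!; set t = 1 + p!/k. Then xy^t z has p + (p!/k)·k = p + p! copies of a. Now the a-count is p+p! and (b-count)-1 = (p+p!+1)-1 = p+p!, so i ≠ j-1 fails. So xy^t z = a^{p+p!} b^{p+p!+1} ∉ L.
This contradicts the pumping lemma, so L is not regular.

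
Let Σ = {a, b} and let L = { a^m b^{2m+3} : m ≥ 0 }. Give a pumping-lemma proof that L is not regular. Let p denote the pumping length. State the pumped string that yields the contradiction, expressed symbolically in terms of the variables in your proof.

Suppose for contradiction that L is regular, and let p be the pumping length.
Choose w = a^p b^{2p+3}, which is in L with |w| = 3p+3 ≥ p.
Write w = xyz as guaranteed by the lemma, with |xy| ≤ p and |y| > 0.
The first p characters of w are a's, so xy (and hence y) consists only of a's. Write y = a^k, 1 ≤ k ≤ p.
Pump with i = 2: xy^2z = a^{p+k} b^{2p+3}. For this to lie in L we would need 2p+3 = 2(p+k)+3, which forces k = 0. But k ≥ 1, so xy^2z ∉ L.
This is a contradiction; hence L is not regular.

a^{p+k} b^{2p+3}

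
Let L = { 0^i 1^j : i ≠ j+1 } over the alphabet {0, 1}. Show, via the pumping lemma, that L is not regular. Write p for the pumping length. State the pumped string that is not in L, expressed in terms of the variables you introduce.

Assume L is regular; let p be its pumping constant.
Choose w = 0^p 1^{p+p!-1}. Since p ≠ (p+p!-1)+1 = p+p!, w ∈ L; and |w| ≥ p.
Write w = xyz as guaranteed by the lemma, with |xy| ≤ p and |y| > 0.
Because |xy| ≤ p and w begins with p copies of 0, we have y = 0^k with 1 ≤ k ≤ p.
Since 1 ≤ k ≤ p, k divides p!; set t = 1 + p!/k. Then xy^t z has p + (p!/k)·k = p + p! copies of 0. Now the 0-count is p+p! and (1-count)+1 = (p+p!-1)+1 = p+p!, so i ≠ j+1 fails. So xy^t z = 0^{p+p!} 1^{p+p!-1} ∉ L.
This is a contradiction; hence L is not regular.

0^{p+p!} 1^{p+p!-1}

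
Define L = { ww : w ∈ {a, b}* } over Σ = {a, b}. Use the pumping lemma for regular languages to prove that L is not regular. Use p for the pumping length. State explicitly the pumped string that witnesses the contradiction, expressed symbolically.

a^{p+k} b^p a^p b^p

Assume L is regular; let p be its pumping constant.
Take w = a^p b^p a^p b^p = uu where u = a^pb^p; then w ∈ L and |w| = 4p ≥ p.
By the pumping lemma, w = xyz with |xy| ≤ p and |y| > 0.
Since the first p symbols of w are all a's and |xy| ≤ p, y lies entirely in the leading a-block: y = a^k for some k with 1 ≤ k ≤ p.
Pump with i = 2: xy^2z = a^{p+k} b^p a^p b^p, of length 4p+k. Suppose this equals vv. The string starts with a and ends with b, so v does too; thus the boundary between the two copies of v is a b→a transition. There is exactly one such transition, at position 2p+k, so |v| = 2p+k and |vv| = 4p+2k ≠ 4p+k since k ≥ 1. So xy^2z ∉ L.
This is a contradiction; hence L is not regular.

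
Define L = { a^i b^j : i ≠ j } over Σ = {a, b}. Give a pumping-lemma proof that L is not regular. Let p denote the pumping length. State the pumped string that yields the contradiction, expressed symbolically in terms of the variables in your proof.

a^{p+p!} b^{p+p!}

Toward a contradiction, assume L is regular with pumping length p.
Choose w = a^p b^{p+p!}. Since p ≠ p+p!, w ∈ L; and |w| ≥ p.
The pumping lemma gives a decomposition w = xyz where |xy| ≤ p and |y| > 0.
The first p characters of w are a's, so xy (and hence y) consists only of a's. Write y = a^k, 1 ≤ k ≤ p.
Since 1 ≤ k ≤ p, k divides p!; set t = 1 + p!/k. Then xy^t z has p + (p!/k)·k = p + p! copies of a. Now the a-count equals the b-count, so i ≠ j fails. So xy^t z = a^{p+p!} b^{p+p!} ∉ L.
Contradiction. Therefore L is not regular.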